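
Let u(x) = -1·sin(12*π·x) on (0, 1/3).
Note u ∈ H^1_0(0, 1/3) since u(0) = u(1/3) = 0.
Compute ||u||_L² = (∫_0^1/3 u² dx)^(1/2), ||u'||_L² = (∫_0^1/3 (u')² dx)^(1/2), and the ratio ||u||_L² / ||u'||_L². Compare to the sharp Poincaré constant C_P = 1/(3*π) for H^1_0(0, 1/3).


||u||_L² / ||u'||_L² = 1/(12*π) < C_P = 1/(3*π).

u(x) = -1·sin(12*π·x), so u'(x) = -12*π*cos(12*π*x).
Writing u(x) = A·sin(kπx/L) with A = -1 and k = 4, use ∫_0^L sin²(kπx/L) dx = L/2 and ∫_0^L cos²(kπx/L) dx = L/2.
u² = 1·sin²(12*π·x) and (u')² = 144*π^2·cos²(12*π·x), and each of sin², cos² integrates to L/2 = 1/6 over (0, 1/3).
∫_0^1/3 u² dx = 1/6, so ||u||_L² = sqrt(6)/6.
∫_0^1/3 (u')² dx = 24*π^2, so ||u'||_L² = 2*sqrt(6)*π.
Ratio ||u||_L² / ||u'||_L² = 1/(12*π).
Sharp Poincaré constant on H^1_0(0, 1/3) is C_P = L/π = 1/(3*π), achieved by sin(3*π·x).
This is the k = 4 harmonic; the ratio L/(kπ) is strictly less than C_P = L/π, consistent with the sharp inequality ||u||_L² ≤ C_P ||u'||_L².


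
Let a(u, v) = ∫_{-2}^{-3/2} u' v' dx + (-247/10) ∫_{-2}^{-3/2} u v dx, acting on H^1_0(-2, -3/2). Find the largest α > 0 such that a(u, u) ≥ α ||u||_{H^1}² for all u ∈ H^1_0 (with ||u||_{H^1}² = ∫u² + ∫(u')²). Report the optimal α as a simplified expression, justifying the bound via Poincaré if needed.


α = (-247 + 40*π^2)/(10*(1 + 4*π^2))

Coercivity of a(·,·) on H^1_0(-2, -3/2) means a(u, u) ≥ α ||u||_{H^1}² for every u ∈ H^1_0.
The interval has length L = 1/2, and Poincaré/coercivity depend only on L. Here a(u, u) = ∫(u')² + (-247/10)·∫u².
Here c = -247/10 < 0 with |c| < (π/L)² = 4*π^2, so coercivity still holds. The condition a(u,u) ≥ α||u||_{H^1}² reads (1−α)∫(u')² ≥ (α−c)∫u². Any admissible α is ≤ 1 (rapidly oscillating u have ∫u²/∫(u')² → 0), and α = 1 would force 0 ≥ (1−c)∫u², impossible since c < 1; so 1−α > 0. By the sharp Poincaré inequality on H^1_0 of an interval of length L, ∫(u')² ≥ (π/L)²∫u² with equality for the first sine mode sin(π(x−x₀)/L) (x₀ the left endpoint), so the inequality holds for all u iff (1−α)(π/L)² ≥ α − c, i.e. α ≤ ((π/L)² + c)/((π/L)² + 1) = (1 + c(L/π)²)/(1 + (L/π)²). (Direct route, valid since c ≤ 0: Poincaré gives c∫u² ≥ c(L/π)²∫(u')², so a(u,u) ≥ (1 + c(L/π)²)∫(u')², while ||u||_{H^1}² ≤ (1 + (L/π)²)∫(u')²; dividing yields the same α.) With (π/L)² = 4*π^2 and c = -247/10, the largest admissible constant is α = ((π/L)² + c)/((π/L)² + 1).
Simplifying, α = (-247 + 40*π^2)/(10*(1 + 4*π^2)).


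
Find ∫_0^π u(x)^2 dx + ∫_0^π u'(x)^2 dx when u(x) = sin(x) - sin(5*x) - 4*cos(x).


||u||_{H^1(0,π)}^2 = 30*π

u'(x) = 4*sin(x) + cos(x) - 5*cos(5*x).
Expand u² and (u')² and integrate term by term on (0, π), using: for integers n ≥ 1, ∫_0^π sin²(nx) dx = ∫_0^π cos²(nx) dx = π/2; for n ≠ n', ∫_0^π sin(nx)sin(n'x) dx = ∫_0^π cos(nx)cos(n'x) dx = 0; and by product-to-sum, ∫_0^π sin(nx)cos(n'x) dx = ½∫_0^π [sin((n+n')x) + sin((n−n')x)] dx, which is 0 when n+n' is even and 2n/(n²−n'²) when n+n' is odd (it need not vanish on (0, π)).
  u² squared terms: (-1)²·∫sin(5x)² dx = 1·π/2 = π/2;  (-4)²·∫cos(x)² dx = 16·π/2 = 8*π;  (1)²·∫sin(x)² dx = 1·π/2 = π/2.
  u² cross terms: 2·(-1)·(-4)·∫sin(5x)·cos(x) dx = 8·(0) = 0;  2·(-1)·(1)·∫sin(5x)·sin(x) dx = -2·(0) = 0;  2·(-4)·(1)·∫cos(x)·sin(x) dx = -8·(0) = 0.
  So ∫_0^π u² dx = π/2 + 8*π + π/2 + 0 + 0 + 0 = 9*π.
  (u')² squared terms: (-5)²·∫cos(5x)² dx = 25·π/2 = 25*π/2;  (4)²·∫sin(x)² dx = 16·π/2 = 8*π;  (1)²·∫cos(x)² dx = 1·π/2 = π/2.
  (u')² cross terms: 2·(-5)·(4)·∫cos(5x)·sin(x) dx = -40·(0) = 0;  2·(-5)·(1)·∫cos(5x)·cos(x) dx = -10·(0) = 0;  2·(4)·(1)·∫sin(x)·cos(x) dx = 8·(0) = 0.
  So ∫_0^π (u')² dx = 25*π/2 + 8*π + π/2 + 0 + 0 + 0 = 21*π.
||u||_{H^1}^2 = (9*π) + (21*π) = 30*π.


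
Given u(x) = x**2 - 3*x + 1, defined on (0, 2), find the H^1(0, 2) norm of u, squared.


||u||_{H^1}^2 = 32/5

The H^1 norm (squared) on an interval (0, L) is
  ||u||_{H^1}^2 = ∫_0^L u(x)^2 dx + ∫_0^L u'(x)^2 dx.
Compute u'(x) = 2*x - 3.
Then u(x)^2 = x**4 - 6*x**3 + 11*x**2 - 6*x + 1 and u'(x)^2 = 4*x**2 - 12*x + 9.
Integrate each monomial from 0 to 2 using ∫_0^2 c·x^n dx = c·2^(n+1)/(n+1):
  ∫_0^2 u(x)^2 dx = ∫_0^2 (x^4 - 6*x^3 + 11*x^2 - 6*x + 1) dx. Term by term:
    ∫_0^2 x^4 dx = 32/5;  ∫_0^2 -6*x^3 dx = -24;  ∫_0^2 11*x^2 dx = 88/3;
    ∫_0^2 -6*x dx = -12;  ∫_0^2 1 dx = 2.
  Sum: 32/5 − 24 + 88/3 − 12 + 2 = 26/15.
  ∫_0^2 u'(x)^2 dx = ∫_0^2 (4*x^2 - 12*x + 9) dx. Term by term:
    ∫_0^2 4*x^2 dx = 32/3;  ∫_0^2 -12*x dx = -24;  ∫_0^2 9 dx = 18.
  Sum: 32/3 − 24 + 18 = 14/3.
Adding: ||u||_{H^1}^2 = 26/15 + 14/3 = 32/5.


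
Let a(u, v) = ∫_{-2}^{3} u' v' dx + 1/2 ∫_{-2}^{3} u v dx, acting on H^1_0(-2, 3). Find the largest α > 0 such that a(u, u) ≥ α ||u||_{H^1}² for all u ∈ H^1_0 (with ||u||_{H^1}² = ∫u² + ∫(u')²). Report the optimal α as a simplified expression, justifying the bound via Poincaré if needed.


α = (π^2 + 25/2)/(π^2 + 25)

Coercivity of a(·,·) on H^1_0(-2, 3) means a(u, u) ≥ α ||u||_{H^1}² for every u ∈ H^1_0.
The interval has length L = 5, and Poincaré/coercivity depend only on L. Here a(u, u) = ∫(u')² + (1/2)·∫u².
Here 0 < c = 1/2 < 1. The condition a(u,u) ≥ α||u||_{H^1}² reads (1−α)∫(u')² ≥ (α−c)∫u². Any admissible α is ≤ 1 (rapidly oscillating u have ∫u²/∫(u')² → 0), and α = 1 would force 0 ≥ (1−c)∫u², impossible since c < 1; so 1−α > 0. By the sharp Poincaré inequality on H^1_0 of an interval of length L, ∫(u')² ≥ (π/L)²∫u² with equality for the first sine mode sin(π(x−x₀)/L) (x₀ the left endpoint), so the inequality holds for all u iff (1−α)(π/L)² ≥ α − c, i.e. α ≤ ((π/L)² + c)/((π/L)² + 1) = (1 + c(L/π)²)/(1 + (L/π)²). With (π/L)² = π^2/25 and c = 1/2, the largest admissible constant is α = ((π/L)² + c)/((π/L)² + 1).
Simplifying, α = (π^2 + 25/2)/(π^2 + 25).


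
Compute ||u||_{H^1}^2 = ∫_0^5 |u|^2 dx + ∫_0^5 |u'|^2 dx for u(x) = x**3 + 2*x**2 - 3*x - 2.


||u||_{H^1}^2 = 189530/7

The H^1 norm (squared) on an interval (0, L) is
  ||u||_{H^1}^2 = ∫_0^L u(x)^2 dx + ∫_0^L u'(x)^2 dx.
Compute u'(x) = 3*x**2 + 4*x - 3.
Then u(x)^2 = x**6 + 4*x**5 - 2*x**4 - 16*x**3 + x**2 + 12*x + 4 and u'(x)^2 = 9*x**4 + 24*x**3 - 2*x**2 - 24*x + 9.
Integrate each monomial from 0 to 5 using ∫_0^5 c·x^n dx = c·5^(n+1)/(n+1):
  ∫_0^5 u(x)^2 dx = ∫_0^5 (x^6 + 4*x^5 - 2*x^4 - 16*x^3 + x^2 + 12*x + 4) dx. Term by term:
    ∫_0^5 x^6 dx = 78125/7;  ∫_0^5 4*x^5 dx = 31250/3;  ∫_0^5 -2*x^4 dx = -1250;
    ∫_0^5 -16*x^3 dx = -2500;  ∫_0^5 x^2 dx = 125/3;  ∫_0^5 12*x dx = 150;
    ∫_0^5 4 dx = 20.
  Sum: 78125/7 + 31250/3 − 1250 − 2500 + 125/3 + 150 + 20 = 378820/21.
  ∫_0^5 u'(x)^2 dx = ∫_0^5 (9*x^4 + 24*x^3 - 2*x^2 - 24*x + 9) dx. Term by term:
    ∫_0^5 9*x^4 dx = 5625;  ∫_0^5 24*x^3 dx = 3750;  ∫_0^5 -2*x^2 dx = -250/3;
    ∫_0^5 -24*x dx = -300;  ∫_0^5 9 dx = 45.
  Sum: 5625 + 3750 − 250/3 − 300 + 45 = 27110/3.
Adding: ||u||_{H^1}^2 = 378820/21 + 27110/3 = 189530/7.


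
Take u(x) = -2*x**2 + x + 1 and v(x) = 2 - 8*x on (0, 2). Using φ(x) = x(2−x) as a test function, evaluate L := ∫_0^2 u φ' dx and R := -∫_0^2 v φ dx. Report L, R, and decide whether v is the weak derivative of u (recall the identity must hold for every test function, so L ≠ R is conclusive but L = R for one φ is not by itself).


LHS = 4, RHS = 8. No, v is not the weak derivative of u.

u(x) = -2*x**2 + x + 1, classical derivative u'(x) = 1 - 4*x.
φ(x) = x(2−x), so φ'(x) = 2 - 2*x.
Note φ(0) = φ(2) = 0, so the boundary term u·φ vanishes.
LHS = ∫_0^2 u(x) φ'(x) dx = ∫_0^2 (4*x^3 - 6*x^2 + 2) dx. Term by term:
  ∫_0^2 4*x^3 dx = 16;  ∫_0^2 -6*x^2 dx = -16;  ∫_0^2 2 dx = 4.
Sum: 16 − 16 + 4 = 4.
So LHS = 4.
∫_0^2 v(x) φ(x) dx = ∫_0^2 (8*x^3 - 18*x^2 + 4*x) dx. Term by term:
  ∫_0^2 8*x^3 dx = 32;  ∫_0^2 -18*x^2 dx = -48;  ∫_0^2 4*x dx = 8.
Sum: 32 − 48 + 8 = -8.
So RHS = -∫_0^2 v(x) φ(x) dx = 8.
LHS − RHS = -4 ≠ 0, so the identity fails.
(For a valid weak derivative the identity must hold for EVERY test function, in particular this one. The failure shows v is NOT the weak derivative of u.)
Correct weak derivative would be u'(x) = 1 - 4*x.


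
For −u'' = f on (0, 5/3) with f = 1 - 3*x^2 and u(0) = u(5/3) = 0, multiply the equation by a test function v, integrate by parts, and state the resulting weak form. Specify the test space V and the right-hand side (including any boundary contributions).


V = H^1_0(0, 5/3) (so v(0) = v(5/3) = 0); weak form: ∫_0^5/3 u'v' dx = ∫_0^5/3 (1 - 3*x^2) v dx for all v ∈ V.

Multiply both sides by a test function v and integrate from 0 to 5/3:
  ∫_0^5/3 −u''(x) v(x) dx = ∫_0^5/3 f(x) v(x) dx.
Integrate the LHS by parts once:
  ∫_0^5/3 −u'' v dx = −[u'(x) v(x)]_0^5/3 + ∫_0^5/3 u'(x) v'(x) dx.
Thus ∫_0^5/3 u'(x) v'(x) dx = ∫_0^5/3 f(x) v(x) dx + [u'(x) v(x)]_0^5/3.
Choose V so that boundary terms are either known or forced to vanish.
u is Dirichlet: u(0) = u(5/3) = 0. Let V = H^1_0(0, 5/3); then v(0) = v(5/3) = 0, and [u' v]_0^5/3 = 0.
Weak formulation: find u (satisfying any essential BC) such that ∫_0^5/3 u'(x) v'(x) dx = ∫_0^5/3 f v dx for all v ∈ V.
Substituting f(x) = 1 - 3*x^2, the right-hand side is ∫_0^5/3 (1 - 3*x^2) v dx.


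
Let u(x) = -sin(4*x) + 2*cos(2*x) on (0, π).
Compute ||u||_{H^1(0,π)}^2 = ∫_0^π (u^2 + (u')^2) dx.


||u||_{H^1(0,π)}^2 = 37*π/2

u'(x) = -4*sin(2*x) - 4*cos(4*x).
Expand u² and (u')² and integrate term by term on (0, π), using: for integers n ≥ 1, ∫_0^π sin²(nx) dx = ∫_0^π cos²(nx) dx = π/2; for n ≠ n', ∫_0^π sin(nx)sin(n'x) dx = ∫_0^π cos(nx)cos(n'x) dx = 0; and by product-to-sum, ∫_0^π sin(nx)cos(n'x) dx = ½∫_0^π [sin((n+n')x) + sin((n−n')x)] dx, which is 0 when n+n' is even and 2n/(n²−n'²) when n+n' is odd (it need not vanish on (0, π)).
  u² squared terms: (-1)²·∫sin(4x)² dx = 1·π/2 = π/2;  (2)²·∫cos(2x)² dx = 4·π/2 = 2*π.
  u² cross terms: 2·(-1)·(2)·∫sin(4x)·cos(2x) dx = -4·(0) = 0.
  So ∫_0^π u² dx = π/2 + 2*π + 0 = 5*π/2.
  (u')² squared terms: (-4)²·∫cos(4x)² dx = 16·π/2 = 8*π;  (-4)²·∫sin(2x)² dx = 16·π/2 = 8*π.
  (u')² cross terms: 2·(-4)·(-4)·∫cos(4x)·sin(2x) dx = 32·(0) = 0.
  So ∫_0^π (u')² dx = 8*π + 8*π + 0 = 16*π.
||u||_{H^1}^2 = (5*π/2) + (16*π) = 37*π/2.


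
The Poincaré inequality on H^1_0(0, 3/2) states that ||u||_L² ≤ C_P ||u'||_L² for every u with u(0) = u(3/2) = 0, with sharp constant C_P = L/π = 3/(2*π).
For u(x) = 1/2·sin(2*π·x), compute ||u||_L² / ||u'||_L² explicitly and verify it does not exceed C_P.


||u||_L² / ||u'||_L² = 1/(2*π) < C_P = 3/(2*π).

u(x) = 1/2·sin(2*π·x), so u'(x) = π*cos(2*π*x).
Writing u(x) = A·sin(kπx/L) with A = 1/2 and k = 3, use ∫_0^L sin²(kπx/L) dx = L/2 and ∫_0^L cos²(kπx/L) dx = L/2.
u² = 1/4·sin²(2*π·x) and (u')² = π^2·cos²(2*π·x), and each of sin², cos² integrates to L/2 = 3/4 over (0, 3/2).
∫_0^3/2 u² dx = 3/16, so ||u||_L² = sqrt(3)/4.
∫_0^3/2 (u')² dx = 3*π^2/4, so ||u'||_L² = sqrt(3)*π/2.
Ratio ||u||_L² / ||u'||_L² = 1/(2*π).
Sharp Poincaré constant on H^1_0(0, 3/2) is C_P = L/π = 3/(2*π), achieved by sin(2*π/3·x).
This is the k = 3 harmonic; the ratio L/(kπ) is strictly less than C_P = L/π, consistent with the sharp inequality ||u||_L² ≤ C_P ||u'||_L².


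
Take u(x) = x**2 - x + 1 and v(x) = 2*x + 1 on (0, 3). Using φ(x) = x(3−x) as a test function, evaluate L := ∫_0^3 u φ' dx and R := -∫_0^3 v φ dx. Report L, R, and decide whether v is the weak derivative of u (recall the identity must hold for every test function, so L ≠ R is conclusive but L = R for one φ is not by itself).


LHS = -9, RHS = -18. No, v is not the weak derivative of u.

u(x) = x**2 - x + 1, classical derivative u'(x) = 2*x - 1.
φ(x) = x(3−x), so φ'(x) = 3 - 2*x.
Note φ(0) = φ(3) = 0, so the boundary term u·φ vanishes.
LHS = ∫_0^3 u(x) φ'(x) dx = ∫_0^3 (-2*x^3 + 5*x^2 - 5*x + 3) dx. Term by term:
  ∫_0^3 -2*x^3 dx = -81/2;  ∫_0^3 5*x^2 dx = 45;  ∫_0^3 -5*x dx = -45/2;
  ∫_0^3 3 dx = 9.
Sum: -81/2 + 45 − 45/2 + 9 = -9.
So LHS = -9.
∫_0^3 v(x) φ(x) dx = ∫_0^3 (-2*x^3 + 5*x^2 + 3*x) dx. Term by term:
  ∫_0^3 -2*x^3 dx = -81/2;  ∫_0^3 5*x^2 dx = 45;  ∫_0^3 3*x dx = 27/2.
Sum: -81/2 + 45 + 27/2 = 18.
So RHS = -∫_0^3 v(x) φ(x) dx = -18.
LHS − RHS = 9 ≠ 0, so the identity fails.
(For a valid weak derivative the identity must hold for EVERY test function, in particular this one. The failure shows v is NOT the weak derivative of u.)
Correct weak derivative would be u'(x) = 2*x - 1.


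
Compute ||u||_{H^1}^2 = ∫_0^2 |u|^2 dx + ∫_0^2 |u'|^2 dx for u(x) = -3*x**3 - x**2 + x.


||u||_{H^1}^2 = 85082/105

The H^1 norm (squared) on an interval (0, L) is
  ||u||_{H^1}^2 = ∫_0^L u(x)^2 dx + ∫_0^L u'(x)^2 dx.
Compute u'(x) = -9*x**2 - 2*x + 1.
Then u(x)^2 = 9*x**6 + 6*x**5 - 5*x**4 - 2*x**3 + x**2 and u'(x)^2 = 81*x**4 + 36*x**3 - 14*x**2 - 4*x + 1.
Integrate each monomial from 0 to 2 using ∫_0^2 c·x^n dx = c·2^(n+1)/(n+1):
  ∫_0^2 u(x)^2 dx = ∫_0^2 (9*x^6 + 6*x^5 - 5*x^4 - 2*x^3 + x^2) dx. Term by term:
    ∫_0^2 9*x^6 dx = 1152/7;  ∫_0^2 6*x^5 dx = 64;  ∫_0^2 -5*x^4 dx = -32;
    ∫_0^2 -2*x^3 dx = -8;  ∫_0^2 x^2 dx = 8/3.
  Sum: 1152/7 + 64 − 32 − 8 + 8/3 = 4016/21.
  ∫_0^2 u'(x)^2 dx = ∫_0^2 (81*x^4 + 36*x^3 - 14*x^2 - 4*x + 1) dx. Term by term:
    ∫_0^2 81*x^4 dx = 2592/5;  ∫_0^2 36*x^3 dx = 144;  ∫_0^2 -14*x^2 dx = -112/3;
    ∫_0^2 -4*x dx = -8;  ∫_0^2 1 dx = 2.
  Sum: 2592/5 + 144 − 112/3 − 8 + 2 = 9286/15.
Adding: ||u||_{H^1}^2 = 4016/21 + 9286/15 = 85082/105.


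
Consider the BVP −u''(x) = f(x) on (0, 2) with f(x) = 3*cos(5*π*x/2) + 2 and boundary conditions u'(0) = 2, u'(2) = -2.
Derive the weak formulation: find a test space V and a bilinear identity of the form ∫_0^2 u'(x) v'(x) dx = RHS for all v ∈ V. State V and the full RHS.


V = H^1(0, 2) (v unrestricted at boundary; u is determined up to an additive constant); weak form: ∫_0^2 u'v' dx = ∫_0^2 (3*cos(5*π*x/2) + 2) v dx − 2·v(2) − 2·v(0) for all v ∈ V.

Multiply both sides by a test function v and integrate from 0 to 2:
  ∫_0^2 −u''(x) v(x) dx = ∫_0^2 f(x) v(x) dx.
Integrate the LHS by parts once:
  ∫_0^2 −u'' v dx = −[u'(x) v(x)]_0^2 + ∫_0^2 u'(x) v'(x) dx.
Thus ∫_0^2 u'(x) v'(x) dx = ∫_0^2 f(x) v(x) dx + [u'(x) v(x)]_0^2.
Choose V so that boundary terms are either known or forced to vanish.
u has inhomogeneous Neumann u'(0) = 2, u'(2) = -2. [u' v]_0^2 = (-2)·v(2) − (2)·v(0) = − 2·v(2) − 2·v(0). Take V = H^1(0, 2); boundary term becomes part of RHS.
Weak formulation: find u (satisfying any essential BC) such that ∫_0^2 u'(x) v'(x) dx = ∫_0^2 f v dx − 2·v(2) − 2·v(0) for all v ∈ V (Neumann data are natural BCs: they enter the RHS as boundary terms).
Substituting f(x) = 3*cos(5*π*x/2) + 2, the right-hand side is ∫_0^2 (3*cos(5*π*x/2) + 2) v dx − 2·v(2) − 2·v(0).
Compatibility check (pure Neumann): taking v ≡ 1 ∈ V gives 0 = ∫_0^2 f dx + (-2) − (2), i.e. ∫_0^2 f dx must equal u'(0) − u'(2) = 4. Indeed ∫_0^2 (3*cos(5*π*x/2) + 2) dx = 4, so the data are compatible. The solution is then unique only up to an additive constant (fix it e.g. by requiring ∫_0^2 u dx = 0).


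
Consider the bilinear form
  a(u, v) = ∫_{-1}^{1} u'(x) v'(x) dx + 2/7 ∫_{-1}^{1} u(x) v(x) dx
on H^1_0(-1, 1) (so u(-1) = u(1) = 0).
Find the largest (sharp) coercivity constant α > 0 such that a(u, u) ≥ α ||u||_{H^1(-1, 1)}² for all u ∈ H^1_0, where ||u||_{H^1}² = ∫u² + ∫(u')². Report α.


α = (8/7 + π^2)/(4 + π^2)

Coercivity of a(·,·) on H^1_0(-1, 1) means a(u, u) ≥ α ||u||_{H^1}² for every u ∈ H^1_0.
The interval has length L = 2, and Poincaré/coercivity depend only on L. Here a(u, u) = ∫(u')² + (2/7)·∫u².
Here 0 < c = 2/7 < 1. The condition a(u,u) ≥ α||u||_{H^1}² reads (1−α)∫(u')² ≥ (α−c)∫u². Any admissible α is ≤ 1 (rapidly oscillating u have ∫u²/∫(u')² → 0), and α = 1 would force 0 ≥ (1−c)∫u², impossible since c < 1; so 1−α > 0. By the sharp Poincaré inequality on H^1_0 of an interval of length L, ∫(u')² ≥ (π/L)²∫u² with equality for the first sine mode sin(π(x−x₀)/L) (x₀ the left endpoint), so the inequality holds for all u iff (1−α)(π/L)² ≥ α − c, i.e. α ≤ ((π/L)² + c)/((π/L)² + 1) = (1 + c(L/π)²)/(1 + (L/π)²). With (π/L)² = π^2/4 and c = 2/7, the largest admissible constant is α = ((π/L)² + c)/((π/L)² + 1).
Simplifying, α = (8/7 + π^2)/(4 + π^2).


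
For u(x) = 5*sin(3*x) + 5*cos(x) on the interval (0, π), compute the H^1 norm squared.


||u||_{H^1(0,π)}^2 = 150*π

u'(x) = -5*sin(x) + 15*cos(3*x).
Expand u² and (u')² and integrate term by term on (0, π), using: for integers n ≥ 1, ∫_0^π sin²(nx) dx = ∫_0^π cos²(nx) dx = π/2; for n ≠ n', ∫_0^π sin(nx)sin(n'x) dx = ∫_0^π cos(nx)cos(n'x) dx = 0; and by product-to-sum, ∫_0^π sin(nx)cos(n'x) dx = ½∫_0^π [sin((n+n')x) + sin((n−n')x)] dx, which is 0 when n+n' is even and 2n/(n²−n'²) when n+n' is odd (it need not vanish on (0, π)).
  u² squared terms: (5)²·∫cos(x)² dx = 25·π/2 = 25*π/2;  (5)²·∫sin(3x)² dx = 25·π/2 = 25*π/2.
  u² cross terms: 2·(5)·(5)·∫cos(x)·sin(3x) dx = 50·(0) = 0.
  So ∫_0^π u² dx = 25*π/2 + 25*π/2 + 0 = 25*π.
  (u')² squared terms: (-5)²·∫sin(x)² dx = 25·π/2 = 25*π/2;  (15)²·∫cos(3x)² dx = 225·π/2 = 225*π/2.
  (u')² cross terms: 2·(-5)·(15)·∫sin(x)·cos(3x) dx = -150·(0) = 0.
  So ∫_0^π (u')² dx = 25*π/2 + 225*π/2 + 0 = 125*π.
||u||_{H^1}^2 = (25*π) + (125*π) = 150*π.


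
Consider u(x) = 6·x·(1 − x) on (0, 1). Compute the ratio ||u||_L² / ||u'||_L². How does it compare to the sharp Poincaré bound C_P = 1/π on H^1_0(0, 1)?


||u||_L² / ||u'||_L² = sqrt(10)/10 < C_P = 1/π.

u(x) = 6·x·(1 − x), so u'(x) = 6 - 12*x.
u(x) = 6·x·(1 − x) vanishes at x = 0 and x = 1, so u ∈ H^1_0(0, 1). Differentiate via the product rule and integrate the resulting polynomials term by term.
  ∫_0^1 u² dx = ∫_0^1 (36*x^4 - 72*x^3 + 36*x^2) dx. Term by term:
    ∫_0^1 36*x^4 dx = 36/5;  ∫_0^1 -72*x^3 dx = -18;  ∫_0^1 36*x^2 dx = 12.
  Sum: 36/5 − 18 + 12 = 6/5.
  ∫_0^1 (u')² dx = ∫_0^1 (144*x^2 - 144*x + 36) dx. Term by term:
    ∫_0^1 144*x^2 dx = 48;  ∫_0^1 -144*x dx = -72;  ∫_0^1 36 dx = 36.
  Sum: 48 − 72 + 36 = 12.
∫_0^1 u² dx = 6/5, so ||u||_L² = sqrt(30)/5.
∫_0^1 (u')² dx = 12, so ||u'||_L² = 2*sqrt(3).
Ratio ||u||_L² / ||u'||_L² = sqrt(10)/10.
Sharp Poincaré constant on H^1_0(0, 1) is C_P = L/π = 1/π, achieved by sin(π·x).
A polynomial bump cannot attain the sharp Poincaré constant (only the first sine eigenfunction does), so the ratio is strictly less than C_P, consistent with ||u||_L² ≤ C_P ||u'||_L².


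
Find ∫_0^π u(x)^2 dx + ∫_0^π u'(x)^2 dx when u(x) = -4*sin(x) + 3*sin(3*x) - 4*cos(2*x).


||u||_{H^1(0,π)}^2 = -752/3 + 101*π

u'(x) = 8*sin(2*x) - 4*cos(x) + 9*cos(3*x).
Expand u² and (u')² and integrate term by term on (0, π), using: for integers n ≥ 1, ∫_0^π sin²(nx) dx = ∫_0^π cos²(nx) dx = π/2; for n ≠ n', ∫_0^π sin(nx)sin(n'x) dx = ∫_0^π cos(nx)cos(n'x) dx = 0; and by product-to-sum, ∫_0^π sin(nx)cos(n'x) dx = ½∫_0^π [sin((n+n')x) + sin((n−n')x)] dx, which is 0 when n+n' is even and 2n/(n²−n'²) when n+n' is odd (it need not vanish on (0, π)).
  u² squared terms: (-4)²·∫cos(2x)² dx = 16·π/2 = 8*π;  (-4)²·∫sin(x)² dx = 16·π/2 = 8*π;  (3)²·∫sin(3x)² dx = 9·π/2 = 9*π/2.
  u² cross terms: 2·(-4)·(-4)·∫cos(2x)·sin(x) dx = 32·(-2/3) = -64/3;  2·(-4)·(3)·∫cos(2x)·sin(3x) dx = -24·(6/5) = -144/5;  2·(-4)·(3)·∫sin(x)·sin(3x) dx = -24·(0) = 0.
  So ∫_0^π u² dx = 8*π + 8*π + 9*π/2 − 64/3 − 144/5 + 0 = -752/15 + 41*π/2.
  (u')² squared terms: (-4)²·∫cos(x)² dx = 16·π/2 = 8*π;  (8)²·∫sin(2x)² dx = 64·π/2 = 32*π;  (9)²·∫cos(3x)² dx = 81·π/2 = 81*π/2.
  (u')² cross terms: 2·(-4)·(8)·∫cos(x)·sin(2x) dx = -64·(4/3) = -256/3;  2·(-4)·(9)·∫cos(x)·cos(3x) dx = -72·(0) = 0;  2·(8)·(9)·∫sin(2x)·cos(3x) dx = 144·(-4/5) = -576/5.
  So ∫_0^π (u')² dx = 8*π + 32*π + 81*π/2 − 256/3 + 0 − 576/5 = -3008/15 + 161*π/2.
||u||_{H^1}^2 = (-752/15 + 41*π/2) + (-3008/15 + 161*π/2) = -752/3 + 101*π.


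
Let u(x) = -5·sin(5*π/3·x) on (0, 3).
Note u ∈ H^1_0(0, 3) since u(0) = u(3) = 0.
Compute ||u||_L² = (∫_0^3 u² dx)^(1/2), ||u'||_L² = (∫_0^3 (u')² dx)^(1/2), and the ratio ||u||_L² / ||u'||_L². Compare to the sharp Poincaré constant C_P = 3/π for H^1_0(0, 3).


||u||_L² / ||u'||_L² = 3/(5*π) < C_P = 3/π.

u(x) = -5·sin(5*π/3·x), so u'(x) = -25*π*cos(5*π*x/3)/3.
Writing u(x) = A·sin(kπx/L) with A = -5 and k = 5, use ∫_0^L sin²(kπx/L) dx = L/2 and ∫_0^L cos²(kπx/L) dx = L/2.
u² = 25·sin²(5*π/3·x) and (u')² = 625*π^2/9·cos²(5*π/3·x), and each of sin², cos² integrates to L/2 = 3/2 over (0, 3).
∫_0^3 u² dx = 75/2, so ||u||_L² = 5*sqrt(6)/2.
∫_0^3 (u')² dx = 625*π^2/6, so ||u'||_L² = 25*sqrt(6)*π/6.
Ratio ||u||_L² / ||u'||_L² = 3/(5*π).
Sharp Poincaré constant on H^1_0(0, 3) is C_P = L/π = 3/π, achieved by sin(π/3·x).
This is the k = 5 harmonic; the ratio L/(kπ) is strictly less than C_P = L/π, consistent with the sharp inequality ||u||_L² ≤ C_P ||u'||_L².


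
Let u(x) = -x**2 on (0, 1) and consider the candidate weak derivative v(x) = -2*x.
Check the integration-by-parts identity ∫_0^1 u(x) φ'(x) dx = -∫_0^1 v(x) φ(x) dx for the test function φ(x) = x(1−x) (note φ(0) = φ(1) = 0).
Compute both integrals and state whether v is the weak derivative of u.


LHS = 1/6, RHS = 1/6. Yes, v = u' weakly.

u(x) = -x**2, classical derivative u'(x) = -2*x.
φ(x) = x(1−x), so φ'(x) = 1 - 2*x.
Note φ(0) = φ(1) = 0, so the boundary term u·φ vanishes.
LHS = ∫_0^1 u(x) φ'(x) dx = ∫_0^1 (2*x^3 - x^2) dx. Term by term:
  ∫_0^1 2*x^3 dx = 1/2;  ∫_0^1 -x^2 dx = -1/3.
Sum: 1/2 − 1/3 = 1/6.
So LHS = 1/6.
∫_0^1 v(x) φ(x) dx = ∫_0^1 (2*x^3 - 2*x^2) dx. Term by term:
  ∫_0^1 2*x^3 dx = 1/2;  ∫_0^1 -2*x^2 dx = -2/3.
Sum: 1/2 − 2/3 = -1/6.
So RHS = -∫_0^1 v(x) φ(x) dx = 1/6.
LHS = RHS, so the identity holds for this test φ.
Moreover u is smooth here and v(x) = u'(x) = -2*x pointwise, so the identity holds for every test function. Hence v is the weak derivative of u.


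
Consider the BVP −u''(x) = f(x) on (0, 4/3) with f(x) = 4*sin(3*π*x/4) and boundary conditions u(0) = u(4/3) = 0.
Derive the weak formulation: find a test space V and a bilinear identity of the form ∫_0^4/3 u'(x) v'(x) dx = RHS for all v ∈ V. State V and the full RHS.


V = H^1_0(0, 4/3) (so v(0) = v(4/3) = 0); weak form: ∫_0^4/3 u'v' dx = ∫_0^4/3 (4*sin(3*π*x/4)) v dx for all v ∈ V.

Multiply both sides by a test function v and integrate from 0 to 4/3:
  ∫_0^4/3 −u''(x) v(x) dx = ∫_0^4/3 f(x) v(x) dx.
Integrate the LHS by parts once:
  ∫_0^4/3 −u'' v dx = −[u'(x) v(x)]_0^4/3 + ∫_0^4/3 u'(x) v'(x) dx.
Thus ∫_0^4/3 u'(x) v'(x) dx = ∫_0^4/3 f(x) v(x) dx + [u'(x) v(x)]_0^4/3.
Choose V so that boundary terms are either known or forced to vanish.
u is Dirichlet: u(0) = u(4/3) = 0. Let V = H^1_0(0, 4/3); then v(0) = v(4/3) = 0, and [u' v]_0^4/3 = 0.
Weak formulation: find u (satisfying any essential BC) such that ∫_0^4/3 u'(x) v'(x) dx = ∫_0^4/3 f v dx for all v ∈ V.
Substituting f(x) = 4*sin(3*π*x/4), the right-hand side is ∫_0^4/3 (4*sin(3*π*x/4)) v dx.


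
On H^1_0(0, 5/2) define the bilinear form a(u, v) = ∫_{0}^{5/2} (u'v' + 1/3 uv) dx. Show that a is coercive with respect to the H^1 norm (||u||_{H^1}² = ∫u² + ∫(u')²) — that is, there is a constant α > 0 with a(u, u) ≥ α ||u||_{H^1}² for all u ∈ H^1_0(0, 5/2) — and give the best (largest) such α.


α = (25 + 12*π^2)/(3*(25 + 4*π^2))

Coercivity of a(·,·) on H^1_0(0, 5/2) means a(u, u) ≥ α ||u||_{H^1}² for every u ∈ H^1_0.
The interval has length L = 5/2, and Poincaré/coercivity depend only on L. Here a(u, u) = ∫(u')² + (1/3)·∫u².
Here 0 < c = 1/3 < 1. The condition a(u,u) ≥ α||u||_{H^1}² reads (1−α)∫(u')² ≥ (α−c)∫u². Any admissible α is ≤ 1 (rapidly oscillating u have ∫u²/∫(u')² → 0), and α = 1 would force 0 ≥ (1−c)∫u², impossible since c < 1; so 1−α > 0. By the sharp Poincaré inequality on H^1_0 of an interval of length L, ∫(u')² ≥ (π/L)²∫u² with equality for the first sine mode sin(π(x−x₀)/L) (x₀ the left endpoint), so the inequality holds for all u iff (1−α)(π/L)² ≥ α − c, i.e. α ≤ ((π/L)² + c)/((π/L)² + 1) = (1 + c(L/π)²)/(1 + (L/π)²). With (π/L)² = 4*π^2/25 and c = 1/3, the largest admissible constant is α = ((π/L)² + c)/((π/L)² + 1).
Simplifying, α = (25 + 12*π^2)/(3*(25 + 4*π^2)).


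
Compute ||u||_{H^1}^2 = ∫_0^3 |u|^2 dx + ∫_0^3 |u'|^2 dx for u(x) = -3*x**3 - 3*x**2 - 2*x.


||u||_{H^1}^2 = 461652/35

The H^1 norm (squared) on an interval (0, L) is
  ||u||_{H^1}^2 = ∫_0^L u(x)^2 dx + ∫_0^L u'(x)^2 dx.
Compute u'(x) = -9*x**2 - 6*x - 2.
Then u(x)^2 = 9*x**6 + 18*x**5 + 21*x**4 + 12*x**3 + 4*x**2 and u'(x)^2 = 81*x**4 + 108*x**3 + 72*x**2 + 24*x + 4.
Integrate each monomial from 0 to 3 using ∫_0^3 c·x^n dx = c·3^(n+1)/(n+1):
  ∫_0^3 u(x)^2 dx = ∫_0^3 (9*x^6 + 18*x^5 + 21*x^4 + 12*x^3 + 4*x^2) dx. Term by term:
    ∫_0^3 9*x^6 dx = 19683/7;  ∫_0^3 18*x^5 dx = 2187;  ∫_0^3 21*x^4 dx = 5103/5;
    ∫_0^3 12*x^3 dx = 243;  ∫_0^3 4*x^2 dx = 36.
  Sum: 19683/7 + 2187 + 5103/5 + 243 + 36 = 220446/35.
  ∫_0^3 u'(x)^2 dx = ∫_0^3 (81*x^4 + 108*x^3 + 72*x^2 + 24*x + 4) dx. Term by term:
    ∫_0^3 81*x^4 dx = 19683/5;  ∫_0^3 108*x^3 dx = 2187;  ∫_0^3 72*x^2 dx = 648;
    ∫_0^3 24*x dx = 108;  ∫_0^3 4 dx = 12.
  Sum: 19683/5 + 2187 + 648 + 108 + 12 = 34458/5.
Adding: ||u||_{H^1}^2 = 220446/35 + 34458/5 = 461652/35.


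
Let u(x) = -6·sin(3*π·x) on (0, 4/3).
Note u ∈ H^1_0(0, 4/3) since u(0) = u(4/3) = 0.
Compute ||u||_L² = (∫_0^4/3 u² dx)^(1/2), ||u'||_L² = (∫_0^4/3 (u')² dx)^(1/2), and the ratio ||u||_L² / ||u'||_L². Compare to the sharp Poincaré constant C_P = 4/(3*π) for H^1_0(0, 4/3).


||u||_L² / ||u'||_L² = 1/(3*π) < C_P = 4/(3*π).

u(x) = -6·sin(3*π·x), so u'(x) = -18*π*cos(3*π*x).
Writing u(x) = A·sin(kπx/L) with A = -6 and k = 4, use ∫_0^L sin²(kπx/L) dx = L/2 and ∫_0^L cos²(kπx/L) dx = L/2.
u² = 36·sin²(3*π·x) and (u')² = 324*π^2·cos²(3*π·x), and each of sin², cos² integrates to L/2 = 2/3 over (0, 4/3).
∫_0^4/3 u² dx = 24, so ||u||_L² = 2*sqrt(6).
∫_0^4/3 (u')² dx = 216*π^2, so ||u'||_L² = 6*sqrt(6)*π.
Ratio ||u||_L² / ||u'||_L² = 1/(3*π).
Sharp Poincaré constant on H^1_0(0, 4/3) is C_P = L/π = 4/(3*π), achieved by sin(3*π/4·x).
This is the k = 4 harmonic; the ratio L/(kπ) is strictly less than C_P = L/π, consistent with the sharp inequality ||u||_L² ≤ C_P ||u'||_L².


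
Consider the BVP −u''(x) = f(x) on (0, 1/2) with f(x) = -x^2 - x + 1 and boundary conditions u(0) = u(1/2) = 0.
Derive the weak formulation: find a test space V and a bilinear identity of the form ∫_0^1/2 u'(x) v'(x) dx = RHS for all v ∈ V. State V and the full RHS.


V = H^1_0(0, 1/2) (so v(0) = v(1/2) = 0); weak form: ∫_0^1/2 u'v' dx = ∫_0^1/2 (-x^2 - x + 1) v dx for all v ∈ V.

Multiply both sides by a test function v and integrate from 0 to 1/2:
  ∫_0^1/2 −u''(x) v(x) dx = ∫_0^1/2 f(x) v(x) dx.
Integrate the LHS by parts once:
  ∫_0^1/2 −u'' v dx = −[u'(x) v(x)]_0^1/2 + ∫_0^1/2 u'(x) v'(x) dx.
Thus ∫_0^1/2 u'(x) v'(x) dx = ∫_0^1/2 f(x) v(x) dx + [u'(x) v(x)]_0^1/2.
Choose V so that boundary terms are either known or forced to vanish.
u is Dirichlet: u(0) = u(1/2) = 0. Let V = H^1_0(0, 1/2); then v(0) = v(1/2) = 0, and [u' v]_0^1/2 = 0.
Weak formulation: find u (satisfying any essential BC) such that ∫_0^1/2 u'(x) v'(x) dx = ∫_0^1/2 f v dx for all v ∈ V.
Substituting f(x) = -x^2 - x + 1, the right-hand side is ∫_0^1/2 (-x^2 - x + 1) v dx.


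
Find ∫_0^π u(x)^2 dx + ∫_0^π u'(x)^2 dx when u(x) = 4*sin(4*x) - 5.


||u||_{H^1(0,π)}^2 = 161*π

u'(x) = 16*cos(4*x).
Expand u² and (u')² and integrate term by term on (0, π), using: for integers n ≥ 1, ∫_0^π sin²(nx) dx = ∫_0^π cos²(nx) dx = π/2; for n ≠ n', ∫_0^π sin(nx)sin(n'x) dx = ∫_0^π cos(nx)cos(n'x) dx = 0; and by product-to-sum, ∫_0^π sin(nx)cos(n'x) dx = ½∫_0^π [sin((n+n')x) + sin((n−n')x)] dx, which is 0 when n+n' is even and 2n/(n²−n'²) when n+n' is odd (it need not vanish on (0, π)). For the constant mode: ∫_0^π 1 dx = π, ∫_0^π cos(nx) dx = 0, ∫_0^π sin(nx) dx = (1−(−1)^n)/n.
  u² squared terms: (-5)²·∫1 dx = 25·π = 25*π;  (4)²·∫sin(4x)² dx = 16·π/2 = 8*π.
  u² cross terms: 2·(-5)·(4)·∫1·sin(4x) dx = -40·(0) = 0.
  So ∫_0^π u² dx = 25*π + 8*π + 0 = 33*π.
  (u')² squared terms: (16)²·∫cos(4x)² dx = 256·π/2 = 128*π.
  So ∫_0^π (u')² dx = 128*π.
||u||_{H^1}^2 = (33*π) + (128*π) = 161*π.


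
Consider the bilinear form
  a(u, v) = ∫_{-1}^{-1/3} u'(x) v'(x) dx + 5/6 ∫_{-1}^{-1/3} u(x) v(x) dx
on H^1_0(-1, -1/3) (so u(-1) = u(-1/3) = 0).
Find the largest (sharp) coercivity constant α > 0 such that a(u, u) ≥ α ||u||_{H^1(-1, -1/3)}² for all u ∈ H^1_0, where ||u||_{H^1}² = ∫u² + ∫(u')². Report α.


α = (10 + 27*π^2)/(3*(4 + 9*π^2))

Coercivity of a(·,·) on H^1_0(-1, -1/3) means a(u, u) ≥ α ||u||_{H^1}² for every u ∈ H^1_0.
The interval has length L = 2/3, and Poincaré/coercivity depend only on L. Here a(u, u) = ∫(u')² + (5/6)·∫u².
Here 0 < c = 5/6 < 1. The condition a(u,u) ≥ α||u||_{H^1}² reads (1−α)∫(u')² ≥ (α−c)∫u². Any admissible α is ≤ 1 (rapidly oscillating u have ∫u²/∫(u')² → 0), and α = 1 would force 0 ≥ (1−c)∫u², impossible since c < 1; so 1−α > 0. By the sharp Poincaré inequality on H^1_0 of an interval of length L, ∫(u')² ≥ (π/L)²∫u² with equality for the first sine mode sin(π(x−x₀)/L) (x₀ the left endpoint), so the inequality holds for all u iff (1−α)(π/L)² ≥ α − c, i.e. α ≤ ((π/L)² + c)/((π/L)² + 1) = (1 + c(L/π)²)/(1 + (L/π)²). With (π/L)² = 9*π^2/4 and c = 5/6, the largest admissible constant is α = ((π/L)² + c)/((π/L)² + 1).
Simplifying, α = (10 + 27*π^2)/(3*(4 + 9*π^2)).


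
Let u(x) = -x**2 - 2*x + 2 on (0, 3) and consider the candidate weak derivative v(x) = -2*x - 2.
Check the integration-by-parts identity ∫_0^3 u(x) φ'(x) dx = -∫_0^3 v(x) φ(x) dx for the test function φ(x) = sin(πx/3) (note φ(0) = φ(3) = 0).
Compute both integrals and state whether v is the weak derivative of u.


LHS = 30/π, RHS = 30/π. Yes, v = u' weakly.

u(x) = -x**2 - 2*x + 2, classical derivative u'(x) = -2*x - 2.
φ(x) = sin(πx/3), so φ'(x) = π*cos(π*x/3)/3.
Note φ(0) = φ(3) = 0, so the boundary term u·φ vanishes.
LHS = ∫_0^3 u(x) φ'(x) dx = ∫_0^3 (-π*x^2*cos(π*x/3)/3 - 2*π*x*cos(π*x/3)/3 + 2*π*cos(π*x/3)/3) dx. Term by term:
  ∫_0^3 2*π*cos(π*x/3)/3 dx = 0;  ∫_0^3 -2*π*x*cos(π*x/3)/3 dx = 12/π;  ∫_0^3 -π*x^2*cos(π*x/3)/3 dx = 18/π.
Sum: 0 + 12/π + 18/π = 30/π.
So LHS = 30/π.
∫_0^3 v(x) φ(x) dx = ∫_0^3 (-2*x*sin(π*x/3) - 2*sin(π*x/3)) dx. Term by term:
  ∫_0^3 -2*sin(π*x/3) dx = -12/π;  ∫_0^3 -2*x*sin(π*x/3) dx = -18/π.
Sum: -12/π − 18/π = -30/π.
So RHS = -∫_0^3 v(x) φ(x) dx = 30/π.
LHS = RHS, so the identity holds for this test φ.
Moreover u is smooth here and v(x) = u'(x) = -2*x - 2 pointwise, so the identity holds for every test function. Hence v is the weak derivative of u.


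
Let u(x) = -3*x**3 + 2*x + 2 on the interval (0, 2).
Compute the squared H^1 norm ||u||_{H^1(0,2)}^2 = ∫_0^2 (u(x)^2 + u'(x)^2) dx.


||u||_{H^1}^2 = 53008/105

The H^1 norm (squared) on an interval (0, L) is
  ||u||_{H^1}^2 = ∫_0^L u(x)^2 dx + ∫_0^L u'(x)^2 dx.
Compute u'(x) = 2 - 9*x**2.
Then u(x)^2 = 9*x**6 - 12*x**4 - 12*x**3 + 4*x**2 + 8*x + 4 and u'(x)^2 = 81*x**4 - 36*x**2 + 4.
Integrate each monomial from 0 to 2 using ∫_0^2 c·x^n dx = c·2^(n+1)/(n+1):
  ∫_0^2 u(x)^2 dx = ∫_0^2 (9*x^6 - 12*x^4 - 12*x^3 + 4*x^2 + 8*x + 4) dx. Term by term:
    ∫_0^2 9*x^6 dx = 1152/7;  ∫_0^2 -12*x^4 dx = -384/5;  ∫_0^2 -12*x^3 dx = -48;
    ∫_0^2 4*x^2 dx = 32/3;  ∫_0^2 8*x dx = 16;  ∫_0^2 4 dx = 8.
  Sum: 1152/7 − 384/5 − 48 + 32/3 + 16 + 8 = 7816/105.
  ∫_0^2 u'(x)^2 dx = ∫_0^2 (81*x^4 - 36*x^2 + 4) dx. Term by term:
    ∫_0^2 81*x^4 dx = 2592/5;  ∫_0^2 -36*x^2 dx = -96;  ∫_0^2 4 dx = 8.
  Sum: 2592/5 − 96 + 8 = 2152/5.
Adding: ||u||_{H^1}^2 = 7816/105 + 2152/5 = 53008/105.


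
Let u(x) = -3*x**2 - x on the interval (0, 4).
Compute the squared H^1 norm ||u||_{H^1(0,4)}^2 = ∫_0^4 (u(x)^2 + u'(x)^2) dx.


||u||_{H^1}^2 = 46748/15

The H^1 norm (squared) on an interval (0, L) is
  ||u||_{H^1}^2 = ∫_0^L u(x)^2 dx + ∫_0^L u'(x)^2 dx.
Compute u'(x) = -6*x - 1.
Then u(x)^2 = 9*x**4 + 6*x**3 + x**2 and u'(x)^2 = 36*x**2 + 12*x + 1.
Integrate each monomial from 0 to 4 using ∫_0^4 c·x^n dx = c·4^(n+1)/(n+1):
  ∫_0^4 u(x)^2 dx = ∫_0^4 (9*x^4 + 6*x^3 + x^2) dx. Term by term:
    ∫_0^4 9*x^4 dx = 9216/5;  ∫_0^4 6*x^3 dx = 384;  ∫_0^4 x^2 dx = 64/3.
  Sum: 9216/5 + 384 + 64/3 = 33728/15.
  ∫_0^4 u'(x)^2 dx = ∫_0^4 (36*x^2 + 12*x + 1) dx. Term by term:
    ∫_0^4 36*x^2 dx = 768;  ∫_0^4 12*x dx = 96;  ∫_0^4 1 dx = 4.
  Sum: 768 + 96 + 4 = 868.
Adding: ||u||_{H^1}^2 = 33728/15 + 868 = 46748/15.


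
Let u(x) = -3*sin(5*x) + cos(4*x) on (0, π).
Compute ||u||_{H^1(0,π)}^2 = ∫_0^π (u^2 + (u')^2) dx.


||u||_{H^1(0,π)}^2 = -340/3 + 251*π/2

u'(x) = -4*sin(4*x) - 15*cos(5*x).
Expand u² and (u')² and integrate term by term on (0, π), using: for integers n ≥ 1, ∫_0^π sin²(nx) dx = ∫_0^π cos²(nx) dx = π/2; for n ≠ n', ∫_0^π sin(nx)sin(n'x) dx = ∫_0^π cos(nx)cos(n'x) dx = 0; and by product-to-sum, ∫_0^π sin(nx)cos(n'x) dx = ½∫_0^π [sin((n+n')x) + sin((n−n')x)] dx, which is 0 when n+n' is even and 2n/(n²−n'²) when n+n' is odd (it need not vanish on (0, π)).
  u² squared terms: (-3)²·∫sin(5x)² dx = 9·π/2 = 9*π/2;  (1)²·∫cos(4x)² dx = 1·π/2 = π/2.
  u² cross terms: 2·(-3)·(1)·∫sin(5x)·cos(4x) dx = -6·(10/9) = -20/3.
  So ∫_0^π u² dx = 9*π/2 + π/2 − 20/3 = -20/3 + 5*π.
  (u')² squared terms: (-15)²·∫cos(5x)² dx = 225·π/2 = 225*π/2;  (-4)²·∫sin(4x)² dx = 16·π/2 = 8*π.
  (u')² cross terms: 2·(-15)·(-4)·∫cos(5x)·sin(4x) dx = 120·(-8/9) = -320/3.
  So ∫_0^π (u')² dx = 225*π/2 + 8*π − 320/3 = -320/3 + 241*π/2.
||u||_{H^1}^2 = (-20/3 + 5*π) + (-320/3 + 241*π/2) = -340/3 + 251*π/2.


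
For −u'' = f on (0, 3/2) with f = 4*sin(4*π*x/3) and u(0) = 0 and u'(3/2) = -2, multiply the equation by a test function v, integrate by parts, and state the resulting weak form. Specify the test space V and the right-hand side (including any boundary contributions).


V = {v ∈ H^1(0, 3/2) : v(0) = 0} (test functions vanish at x = 0 where u is specified); weak form: ∫_0^3/2 u'v' dx = ∫_0^3/2 (4*sin(4*π*x/3)) v dx − 2·v(3/2) for all v ∈ V.

Multiply both sides by a test function v and integrate from 0 to 3/2:
  ∫_0^3/2 −u''(x) v(x) dx = ∫_0^3/2 f(x) v(x) dx.
Integrate the LHS by parts once:
  ∫_0^3/2 −u'' v dx = −[u'(x) v(x)]_0^3/2 + ∫_0^3/2 u'(x) v'(x) dx.
Thus ∫_0^3/2 u'(x) v'(x) dx = ∫_0^3/2 f(x) v(x) dx + [u'(x) v(x)]_0^3/2.
Choose V so that boundary terms are either known or forced to vanish.
Mixed BC: u(0) = 0 (Dirichlet) and u'(3/2) = -2 (Neumann). Define V = {v ∈ H^1(0, 3/2) : v(0) = 0}. Then [u' v]_0^3/2 = u'(3/2)·v(3/2) − u'(0)·0 = − 2·v(3/2).
Weak formulation: find u (satisfying any essential BC) such that ∫_0^3/2 u'(x) v'(x) dx = ∫_0^3/2 f v dx − 2·v(3/2) for all v ∈ V (Dirichlet at 0 absorbed into V; Neumann datum at x = 3/2 contributes the boundary term).
Substituting f(x) = 4*sin(4*π*x/3), the right-hand side is ∫_0^3/2 (4*sin(4*π*x/3)) v dx − 2·v(3/2).


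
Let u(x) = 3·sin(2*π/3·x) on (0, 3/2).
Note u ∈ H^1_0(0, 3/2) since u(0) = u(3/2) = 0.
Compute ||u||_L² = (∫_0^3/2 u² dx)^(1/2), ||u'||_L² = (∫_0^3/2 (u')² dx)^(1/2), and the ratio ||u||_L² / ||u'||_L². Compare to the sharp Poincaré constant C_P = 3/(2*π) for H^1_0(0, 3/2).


||u||_L² / ||u'||_L² = 3/(2*π) = C_P.

u(x) = 3·sin(2*π/3·x), so u'(x) = 2*π*cos(2*π*x/3).
Writing u(x) = A·sin(kπx/L) with A = 3 and k = 1, use ∫_0^L sin²(kπx/L) dx = L/2 and ∫_0^L cos²(kπx/L) dx = L/2.
u² = 9·sin²(2*π/3·x) and (u')² = 4*π^2·cos²(2*π/3·x), and each of sin², cos² integrates to L/2 = 3/4 over (0, 3/2).
∫_0^3/2 u² dx = 27/4, so ||u||_L² = 3*sqrt(3)/2.
∫_0^3/2 (u')² dx = 3*π^2, so ||u'||_L² = sqrt(3)*π.
Ratio ||u||_L² / ||u'||_L² = 3/(2*π).
Sharp Poincaré constant on H^1_0(0, 3/2) is C_P = L/π = 3/(2*π), achieved by sin(2*π/3·x).
This is the k = 1 eigenfunction (up to amplitude), so the ratio equals the sharp Poincaré constant exactly.


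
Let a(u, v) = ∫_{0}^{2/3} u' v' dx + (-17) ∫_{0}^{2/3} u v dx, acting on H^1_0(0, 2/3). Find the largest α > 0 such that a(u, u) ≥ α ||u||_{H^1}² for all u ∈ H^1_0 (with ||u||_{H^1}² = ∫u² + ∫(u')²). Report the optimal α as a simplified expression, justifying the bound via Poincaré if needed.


α = (-68 + 9*π^2)/(4 + 9*π^2)

Coercivity of a(·,·) on H^1_0(0, 2/3) means a(u, u) ≥ α ||u||_{H^1}² for every u ∈ H^1_0.
The interval has length L = 2/3, and Poincaré/coercivity depend only on L. Here a(u, u) = ∫(u')² + (-17)·∫u².
Here c = -17 < 0 with |c| < (π/L)² = 9*π^2/4, so coercivity still holds. The condition a(u,u) ≥ α||u||_{H^1}² reads (1−α)∫(u')² ≥ (α−c)∫u². Any admissible α is ≤ 1 (rapidly oscillating u have ∫u²/∫(u')² → 0), and α = 1 would force 0 ≥ (1−c)∫u², impossible since c < 1; so 1−α > 0. By the sharp Poincaré inequality on H^1_0 of an interval of length L, ∫(u')² ≥ (π/L)²∫u² with equality for the first sine mode sin(π(x−x₀)/L) (x₀ the left endpoint), so the inequality holds for all u iff (1−α)(π/L)² ≥ α − c, i.e. α ≤ ((π/L)² + c)/((π/L)² + 1) = (1 + c(L/π)²)/(1 + (L/π)²). (Direct route, valid since c ≤ 0: Poincaré gives c∫u² ≥ c(L/π)²∫(u')², so a(u,u) ≥ (1 + c(L/π)²)∫(u')², while ||u||_{H^1}² ≤ (1 + (L/π)²)∫(u')²; dividing yields the same α.) With (π/L)² = 9*π^2/4 and c = -17, the largest admissible constant is α = ((π/L)² + c)/((π/L)² + 1).
Simplifying, α = (-68 + 9*π^2)/(4 + 9*π^2).


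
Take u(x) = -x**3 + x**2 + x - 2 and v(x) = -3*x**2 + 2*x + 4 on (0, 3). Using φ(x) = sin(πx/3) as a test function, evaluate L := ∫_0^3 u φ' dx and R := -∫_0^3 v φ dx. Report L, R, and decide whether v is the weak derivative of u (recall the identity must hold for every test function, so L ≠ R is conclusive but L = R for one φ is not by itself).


LHS = -324/π^3 + 57/π, RHS = -324/π^3 + 39/π. No, v is not the weak derivative of u.

u(x) = -x**3 + x**2 + x - 2, classical derivative u'(x) = -3*x**2 + 2*x + 1.
φ(x) = sin(πx/3), so φ'(x) = π*cos(π*x/3)/3.
Note φ(0) = φ(3) = 0, so the boundary term u·φ vanishes.
LHS = ∫_0^3 u(x) φ'(x) dx = ∫_0^3 (-π*x^3*cos(π*x/3)/3 + π*x^2*cos(π*x/3)/3 + π*x*cos(π*x/3)/3 - 2*π*cos(π*x/3)/3) dx. Term by term:
  ∫_0^3 -2*π*cos(π*x/3)/3 dx = 0;  ∫_0^3 -π*x^3*cos(π*x/3)/3 dx = -324/π^3 + 81/π;  ∫_0^3 π*x*cos(π*x/3)/3 dx = -6/π;
  ∫_0^3 π*x^2*cos(π*x/3)/3 dx = -18/π.
Sum: 0 + -324/π^3 + 81/π − 6/π − 18/π = -324/π^3 + 57/π.
So LHS = -324/π^3 + 57/π.
∫_0^3 v(x) φ(x) dx = ∫_0^3 (-3*x^2*sin(π*x/3) + 2*x*sin(π*x/3) + 4*sin(π*x/3)) dx. Term by term:
  ∫_0^3 4*sin(π*x/3) dx = 24/π;  ∫_0^3 -3*x^2*sin(π*x/3) dx = -81/π + 324/π^3;  ∫_0^3 2*x*sin(π*x/3) dx = 18/π.
Sum: 24/π + -81/π + 324/π^3 + 18/π = -39/π + 324/π^3.
So RHS = -∫_0^3 v(x) φ(x) dx = -324/π^3 + 39/π.
LHS − RHS = 18/π ≠ 0, so the identity fails.
(For a valid weak derivative the identity must hold for EVERY test function, in particular this one. The failure shows v is NOT the weak derivative of u.)
Correct weak derivative would be u'(x) = -3*x**2 + 2*x + 1.
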